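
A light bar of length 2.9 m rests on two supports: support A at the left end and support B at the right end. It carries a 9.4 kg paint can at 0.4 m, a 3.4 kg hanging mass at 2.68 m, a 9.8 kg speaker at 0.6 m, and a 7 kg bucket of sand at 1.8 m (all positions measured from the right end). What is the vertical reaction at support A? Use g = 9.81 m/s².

R_A ≈ 106 N

Take moments about support B.
Paint can: 9.4 × 9.81 = 92.21 N down at 0.4 m → arm 0.4 m, τ = 92.21 × 0.4 = 36.88 N·m counterclockwise.
Hanging mass: 3.4 × 9.81 = 33.35 N down at 2.68 m → arm 2.68 m, τ = 33.35 × 2.68 = 89.38 N·m counterclockwise.
Speaker: 9.8 × 9.81 = 96.14 N down at 0.6 m → arm 0.6 m, τ = 96.14 × 0.6 = 57.68 N·m counterclockwise.
Bucket of sand: 7 × 9.81 = 68.67 N down at 1.8 m → arm 1.8 m, τ = 68.67 × 1.8 = 123.6 N·m counterclockwise.
Net load moment about support B = 307.5 N·m counterclockwise.
Reaction R at support A is upward at 2.9 m, arm 2.9 m → moment R × 2.9 clockwise.
For rotational equilibrium, R × 2.9 = 307.5, so R = 106 N.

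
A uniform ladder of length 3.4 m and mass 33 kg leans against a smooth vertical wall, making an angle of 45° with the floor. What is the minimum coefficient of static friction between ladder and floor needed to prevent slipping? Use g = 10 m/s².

Sum moments about the foot of the ladder (the floor normal and friction both act there and drop out).
Ladder weight 33×10 = 330 N acts at 1.7 m along the ladder; its horizontal arm is 1.7·cos45° = 1.202 m → τ = 396.7 N·m clockwise.
Wall normal N acts horizontally at the top; its moment arm is the height L sinθ = 3.4·sin45° = 2.404 m, counterclockwise.
Στ = 0 ⇒ N × 2.404 = 396.7 ⇒ N = 165 N.
ΣFx = 0 ⇒ f = N_wall = 165 N. ΣFy = 0 ⇒ N_floor = 330 N.
μ_min = f / N_floor = 165 / 330 = 0.5.

μ_min ≈ 0.5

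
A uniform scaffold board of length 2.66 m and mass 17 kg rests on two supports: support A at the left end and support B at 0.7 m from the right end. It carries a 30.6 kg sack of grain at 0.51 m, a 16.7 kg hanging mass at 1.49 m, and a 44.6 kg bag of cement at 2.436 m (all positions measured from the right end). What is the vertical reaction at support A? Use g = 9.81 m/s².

R_A ≈ 478 N

Choose support B as the axis so its reaction then has zero moment arm.
Beam weight: 17 × 9.81 = 166.8 N down at 1.33 m → arm 0.63 m, τ = 166.8 × 0.63 = 105.1 N·m counterclockwise.
Sack of grain: 30.6 × 9.81 = 300.2 N down at 0.51 m → arm 0.19 m, τ = 300.2 × 0.19 = 57.04 N·m clockwise.
Hanging mass: 16.7 × 9.81 = 163.8 N down at 1.49 m → arm 0.79 m, τ = 163.8 × 0.79 = 129.4 N·m counterclockwise.
Bag of cement: 44.6 × 9.81 = 437.5 N down at 2.436 m → arm 1.736 m, τ = 437.5 × 1.736 = 759.5 N·m counterclockwise.
Net load moment about support B = 937 N·m counterclockwise.
Reaction R at support A is upward at 2.66 m, arm 1.96 m → moment R × 1.96 clockwise.
Setting net torque to zero: R × 1.96 = 937 → R = 478 N.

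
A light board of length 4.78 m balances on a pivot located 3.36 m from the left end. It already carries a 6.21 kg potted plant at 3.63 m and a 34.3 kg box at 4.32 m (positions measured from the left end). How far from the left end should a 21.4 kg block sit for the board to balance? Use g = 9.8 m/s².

Take moments about the pivot (at 3.36 m from the left end).
Potted plant: 6.21 × 9.8 = 60.86 N down at 3.63 m → arm 0.27 m, τ = 60.86 × 0.27 = 16.43 N·m clockwise.
Box: 34.3 × 9.8 = 336.1 N down at 4.32 m → arm 0.96 m, τ = 336.1 × 0.96 = 322.7 N·m clockwise.
Net moment of existing loads = 339.1 N·m clockwise.
The block weighs 21.4 × 9.8 = 209.7 N and must supply an equal counterclockwise moment, so its lever arm about the pivot is 339.1 / 209.7 = 1.62 m.
That puts it at 3.36 − 1.62 = 1.74 m from the left end.

x ≈ 1.74 m from the left end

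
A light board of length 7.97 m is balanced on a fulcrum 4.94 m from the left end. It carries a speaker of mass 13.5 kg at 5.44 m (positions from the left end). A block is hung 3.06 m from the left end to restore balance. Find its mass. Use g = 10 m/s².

Choose the fulcrum (at 4.94 m from the left end) as the axis so the support reaction has zero arm there.
Speaker: 13.5 × 10 = 135 N down at 5.44 m → arm 0.5 m, τ = 135 × 0.5 = 67.5 N·m clockwise.
Net moment of known loads = 67.5 N·m clockwise.
An unknown mass m at 3.06 m has arm 1.88 m; its moment is m·g·1.88 counterclockwise.
Στ = 0 ⇒ m × 10 × 1.88 = 67.5 ⇒ m = 67.5 / (10 × 1.88) = 3.59 kg.

m ≈ 3.59 kg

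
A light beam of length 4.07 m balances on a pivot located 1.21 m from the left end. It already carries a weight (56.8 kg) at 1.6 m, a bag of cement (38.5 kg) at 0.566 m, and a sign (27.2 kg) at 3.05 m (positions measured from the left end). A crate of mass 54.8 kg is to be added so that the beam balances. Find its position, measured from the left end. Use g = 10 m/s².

x ≈ 0.345 m from the left end

About the pivot (at 1.21 m from the left end):
Weight: 56.8 × 10 = 568 N down at 1.6 m → arm 0.39 m, τ = 568 × 0.39 = 221.5 N·m clockwise.
Bag of cement: 38.5 × 10 = 385 N down at 0.566 m → arm 0.644 m, τ = 385 × 0.644 = 247.9 N·m counterclockwise.
Sign: 27.2 × 10 = 272 N down at 3.05 m → arm 1.84 m, τ = 272 × 1.84 = 500.5 N·m clockwise.
Net moment of existing loads = 474.1 N·m clockwise.
The crate weighs 54.8 × 10 = 548 N and must supply an equal counterclockwise moment, so its lever arm about the pivot is 474.1 / 548 = 0.865 m.
That puts it at 1.21 − 0.865 = 0.345 m from the left end.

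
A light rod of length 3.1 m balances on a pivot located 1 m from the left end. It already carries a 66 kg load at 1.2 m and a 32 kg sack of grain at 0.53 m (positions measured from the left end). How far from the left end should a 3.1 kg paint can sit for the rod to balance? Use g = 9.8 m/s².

x ≈ 1.59 m from the left end

Taking torques about the pivot (at 1 m from the left end):
Load: 66 × 9.8 = 646.8 N down at 1.2 m → arm 0.2 m, τ = 646.8 × 0.2 = 129.4 N·m clockwise.
Sack of grain: 32 × 9.8 = 313.6 N down at 0.53 m → arm 0.47 m, τ = 313.6 × 0.47 = 147.4 N·m counterclockwise.
Net moment of existing loads = 18 N·m counterclockwise.
The paint can weighs 3.1 × 9.8 = 30.38 N and must supply an equal clockwise moment, so its lever arm about the pivot is 18 / 30.38 = 0.592 m.
That puts it at 1 + 0.592 = 1.59 m from the left end.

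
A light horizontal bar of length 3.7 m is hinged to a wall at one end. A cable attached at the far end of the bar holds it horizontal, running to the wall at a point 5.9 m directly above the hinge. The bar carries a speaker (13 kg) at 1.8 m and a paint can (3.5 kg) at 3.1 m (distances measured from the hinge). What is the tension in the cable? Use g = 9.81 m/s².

Take moments about the hinge.
Speaker: 13 × 9.81 = 127.5 N down at 1.8 m → arm 1.8 m, τ = 127.5 × 1.8 = 229.5 N·m clockwise.
Paint can: 3.5 × 9.81 = 34.34 N down at 3.1 m → arm 3.1 m, τ = 34.34 × 3.1 = 106.5 N·m clockwise.
Total clockwise load moment = 336 N·m.
The cable tension T acts at 3.7 m; only its component perpendicular to the bar, T sinθ, produces torque. sinθ = h/√(h²+d²) = 5.9/√(5.9²+3.7²) = 0.8472.
Setting net torque to zero: T × 3.7 × 0.8472 = 336 → T = 336 / 3.135 = 107 N.

T ≈ 107 N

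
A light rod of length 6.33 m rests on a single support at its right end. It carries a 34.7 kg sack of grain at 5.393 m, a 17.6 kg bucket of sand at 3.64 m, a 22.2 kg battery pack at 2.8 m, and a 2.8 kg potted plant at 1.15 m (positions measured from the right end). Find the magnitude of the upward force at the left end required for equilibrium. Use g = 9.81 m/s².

About the right end:
Sack of grain: 34.7 × 9.81 = 340.4 N down at 5.393 m → arm 5.393 m, τ = 340.4 × 5.393 = 1836 N·m counterclockwise.
Bucket of sand: 17.6 × 9.81 = 172.7 N down at 3.64 m → arm 3.64 m, τ = 172.7 × 3.64 = 628.6 N·m counterclockwise.
Battery pack: 22.2 × 9.81 = 217.8 N down at 2.8 m → arm 2.8 m, τ = 217.8 × 2.8 = 609.8 N·m counterclockwise.
Potted plant: 2.8 × 9.81 = 27.47 N down at 1.15 m → arm 1.15 m, τ = 27.47 × 1.15 = 31.59 N·m counterclockwise.
Net moment of the loads = 3106 N·m counterclockwise.
The upward force F acts at the left end, arm 6.33 m, giving F × 6.33 clockwise.
Balancing moments: F × 6.33 = 3106, giving F = 3106 / 6.33 = 491 N.

F ≈ 491 N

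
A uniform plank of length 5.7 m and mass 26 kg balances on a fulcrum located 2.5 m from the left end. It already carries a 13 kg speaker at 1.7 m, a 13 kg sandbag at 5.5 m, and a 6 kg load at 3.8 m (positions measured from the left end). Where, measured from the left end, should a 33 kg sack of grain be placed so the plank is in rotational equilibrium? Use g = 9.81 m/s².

About the fulcrum (at 2.5 m from the left end):
Beam weight: 26 × 9.81 = 255.1 N down at 2.85 m → arm 0.35 m, τ = 255.1 × 0.35 = 89.28 N·m clockwise.
Speaker: 13 × 9.81 = 127.5 N down at 1.7 m → arm 0.8 m, τ = 127.5 × 0.8 = 102 N·m counterclockwise.
Sandbag: 13 × 9.81 = 127.5 N down at 5.5 m → arm 3 m, τ = 127.5 × 3 = 382.5 N·m clockwise.
Load: 6 × 9.81 = 58.86 N down at 3.8 m → arm 1.3 m, τ = 58.86 × 1.3 = 76.52 N·m clockwise.
Net moment of existing loads = 446.3 N·m clockwise.
The sack of grain weighs 33 × 9.81 = 323.7 N and must supply an equal counterclockwise moment, so its lever arm about the fulcrum is 446.3 / 323.7 = 1.38 m.
That puts it at 2.5 − 1.38 = 1.12 m from the left end.

x ≈ 1.12 m from the left end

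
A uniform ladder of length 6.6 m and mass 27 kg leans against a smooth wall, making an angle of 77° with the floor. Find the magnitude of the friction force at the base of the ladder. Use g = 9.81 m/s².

f ≈ 30.6 N

About the foot of the ladder:
Ladder weight 27×9.81 = 264.9 N acts at 3.3 m along the ladder; its horizontal arm is 3.3·cos77° = 0.7423 m → τ = 196.6 N·m clockwise.
Wall normal N acts horizontally at the top; its moment arm is the height L sinθ = 6.6·sin77° = 6.431 m, counterclockwise.
For rotational equilibrium, N × 6.431 = 196.6, so N = 30.6 N.
ΣFx = 0: friction at the foot balances the wall's push, so f = N_wall = 30.6 N.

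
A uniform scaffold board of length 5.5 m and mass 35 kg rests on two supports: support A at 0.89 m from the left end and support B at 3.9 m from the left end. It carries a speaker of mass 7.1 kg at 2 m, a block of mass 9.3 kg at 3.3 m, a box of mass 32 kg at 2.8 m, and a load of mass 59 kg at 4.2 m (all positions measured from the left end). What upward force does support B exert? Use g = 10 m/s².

Sum moments about support A (its reaction then has zero moment arm).
Beam weight: 35 × 10 = 350 N down at 2.75 m → arm 1.86 m, τ = 350 × 1.86 = 651 N·m clockwise.
Speaker: 7.1 × 10 = 71 N down at 2 m → arm 1.11 m, τ = 71 × 1.11 = 78.81 N·m clockwise.
Block: 9.3 × 10 = 93 N down at 3.3 m → arm 2.41 m, τ = 93 × 2.41 = 224.1 N·m clockwise.
Box: 32 × 10 = 320 N down at 2.8 m → arm 1.91 m, τ = 320 × 1.91 = 611.2 N·m clockwise.
Load: 59 × 10 = 590 N down at 4.2 m → arm 3.31 m, τ = 590 × 3.31 = 1953 N·m clockwise.
Net load moment about support A = 3518 N·m clockwise.
Reaction R at support B is upward at 3.9 m, arm 3.01 m → moment R × 3.01 counterclockwise.
For rotational equilibrium, R × 3.01 = 3518, so R = 1170 N.

R_B ≈ 1170 N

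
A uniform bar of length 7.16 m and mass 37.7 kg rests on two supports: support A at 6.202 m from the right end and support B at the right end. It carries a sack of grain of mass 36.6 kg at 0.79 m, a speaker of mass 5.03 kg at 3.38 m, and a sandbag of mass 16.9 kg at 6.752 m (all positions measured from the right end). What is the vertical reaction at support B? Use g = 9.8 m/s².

R_B ≈ 477 N

Sum moments about support A (its reaction then has zero moment arm).
Beam weight: 37.7 × 9.8 = 369.5 N down at 3.58 m → arm 2.622 m, τ = 369.5 × 2.622 = 968.8 N·m clockwise.
Sack of grain: 36.6 × 9.8 = 358.7 N down at 0.79 m → arm 5.412 m, τ = 358.7 × 5.412 = 1941 N·m clockwise.
Speaker: 5.03 × 9.8 = 49.29 N down at 3.38 m → arm 2.822 m, τ = 49.29 × 2.822 = 139.1 N·m clockwise.
Sandbag: 16.9 × 9.8 = 165.6 N down at 6.752 m → arm 0.55 m, τ = 165.6 × 0.55 = 91.08 N·m counterclockwise.
Net load moment about support A = 2958 N·m clockwise.
Reaction R at support B is upward at 0 m, arm 6.202 m → moment R × 6.202 counterclockwise.
For rotational equilibrium, R × 6.202 = 2958, so R = 477 N.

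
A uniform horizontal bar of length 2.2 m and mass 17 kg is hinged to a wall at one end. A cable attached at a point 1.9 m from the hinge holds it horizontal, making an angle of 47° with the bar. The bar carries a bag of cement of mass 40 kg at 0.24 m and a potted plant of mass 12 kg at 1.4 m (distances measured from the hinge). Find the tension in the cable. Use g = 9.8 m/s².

T ≈ 318 N

Choose the hinge as the axis so the unknown hinge reaction has zero arm there.
Beam weight: 17 × 9.8 = 166.6 N down at 1.1 m → arm 1.1 m, τ = 166.6 × 1.1 = 183.3 N·m clockwise.
Bag of cement: 40 × 9.8 = 392 N down at 0.24 m → arm 0.24 m, τ = 392 × 0.24 = 94.08 N·m clockwise.
Potted plant: 12 × 9.8 = 117.6 N down at 1.4 m → arm 1.4 m, τ = 117.6 × 1.4 = 164.6 N·m clockwise.
Total clockwise load moment = 442 N·m.
The cable tension T acts at 1.9 m; only its component perpendicular to the bar, T sinθ, produces torque. sin 47° = 0.7314.
Balancing moments: T × 1.9 × 0.7314 = 442, giving T = 442 / 1.39 = 318 N.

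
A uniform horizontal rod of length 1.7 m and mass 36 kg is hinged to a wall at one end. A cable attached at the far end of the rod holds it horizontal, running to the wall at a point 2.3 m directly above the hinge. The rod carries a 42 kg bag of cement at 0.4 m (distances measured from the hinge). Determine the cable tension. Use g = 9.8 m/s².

T ≈ 340 N

Taking torques about the hinge:
Beam weight: 36 × 9.8 = 352.8 N down at 0.85 m → arm 0.85 m, τ = 352.8 × 0.85 = 299.9 N·m clockwise.
Bag of cement: 42 × 9.8 = 411.6 N down at 0.4 m → arm 0.4 m, τ = 411.6 × 0.4 = 164.6 N·m clockwise.
Total clockwise load moment = 464.5 N·m.
The cable tension T acts at 1.7 m; only its component perpendicular to the rod, T sinθ, produces torque. sinθ = h/√(h²+d²) = 2.3/√(2.3²+1.7²) = 0.8042.
Στ = 0 ⇒ T × 1.7 × 0.8042 = 464.5 ⇒ T = 464.5 / 1.367 = 340 N.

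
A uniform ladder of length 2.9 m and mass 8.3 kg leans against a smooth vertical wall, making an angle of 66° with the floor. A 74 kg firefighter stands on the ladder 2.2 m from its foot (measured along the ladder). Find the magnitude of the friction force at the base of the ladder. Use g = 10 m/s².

Take moments about the foot of the ladder.
Ladder weight 8.3×10 = 83 N acts at 1.45 m along the ladder; its horizontal arm is 1.45·cos66° = 0.5898 m → τ = 48.95 N·m clockwise.
Firefighter: 74×10 = 740 N at 2.2 m → arm 0.8948 m → τ = 662.2 N·m clockwise.
Wall normal N acts horizontally at the top; its moment arm is the height L sinθ = 2.9·sin66° = 2.649 m, counterclockwise.
Setting net torque to zero: N × 2.649 = 711.2 → N = 268 N.
ΣFx = 0: friction at the foot balances the wall's push, so f = N_wall = 268 N.

f ≈ 268 N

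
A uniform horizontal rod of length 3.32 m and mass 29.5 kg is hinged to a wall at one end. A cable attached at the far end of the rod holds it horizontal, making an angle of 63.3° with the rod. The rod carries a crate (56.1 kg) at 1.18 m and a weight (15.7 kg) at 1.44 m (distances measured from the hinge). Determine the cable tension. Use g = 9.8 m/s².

T ≈ 455 N

Taking torques about the hinge:
Beam weight: 29.5 × 9.8 = 289.1 N down at 1.66 m → arm 1.66 m, τ = 289.1 × 1.66 = 479.9 N·m clockwise.
Crate: 56.1 × 9.8 = 549.8 N down at 1.18 m → arm 1.18 m, τ = 549.8 × 1.18 = 648.8 N·m clockwise.
Weight: 15.7 × 9.8 = 153.9 N down at 1.44 m → arm 1.44 m, τ = 153.9 × 1.44 = 221.6 N·m clockwise.
Total clockwise load moment = 1350 N·m.
The cable tension T acts at 3.32 m; only its component perpendicular to the rod, T sinθ, produces torque. sin 63.3° = 0.8934.
Στ = 0 ⇒ T × 3.32 × 0.8934 = 1350 ⇒ T = 1350 / 2.966 = 455 N.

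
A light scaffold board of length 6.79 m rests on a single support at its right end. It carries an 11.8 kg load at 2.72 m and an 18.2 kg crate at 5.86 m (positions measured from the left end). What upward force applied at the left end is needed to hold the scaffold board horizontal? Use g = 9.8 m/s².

Sum moments about the right end (the unknown pivot reaction has zero arm there).
Load: 11.8 × 9.8 = 115.6 N down at 2.72 m → arm 4.07 m, τ = 115.6 × 4.07 = 470.5 N·m counterclockwise.
Crate: 18.2 × 9.8 = 178.4 N down at 5.86 m → arm 0.93 m, τ = 178.4 × 0.93 = 165.9 N·m counterclockwise.
Net moment of the loads = 636.4 N·m counterclockwise.
The upward force F acts at the left end, arm 6.79 m, giving F × 6.79 clockwise.
Στ = 0 ⇒ F × 6.79 = 636.4 ⇒ F = 636.4 / 6.79 = 93.7 N.

F ≈ 93.7 N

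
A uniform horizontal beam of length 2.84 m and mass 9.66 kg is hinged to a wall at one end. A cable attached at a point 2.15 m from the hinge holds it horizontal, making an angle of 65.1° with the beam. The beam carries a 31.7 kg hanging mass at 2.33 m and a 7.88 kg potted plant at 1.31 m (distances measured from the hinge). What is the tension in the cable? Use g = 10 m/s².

T ≈ 502 N

Taking torques about the hinge:
Beam weight: 9.66 × 10 = 96.6 N down at 1.42 m → arm 1.42 m, τ = 96.6 × 1.42 = 137.2 N·m clockwise.
Hanging mass: 31.7 × 10 = 317 N down at 2.33 m → arm 2.33 m, τ = 317 × 2.33 = 738.6 N·m clockwise.
Potted plant: 7.88 × 10 = 78.8 N down at 1.31 m → arm 1.31 m, τ = 78.8 × 1.31 = 103.2 N·m clockwise.
Total clockwise load moment = 979 N·m.
The cable tension T acts at 2.15 m; only its component perpendicular to the beam, T sinθ, produces torque. sin 65.1° = 0.907.
For rotational equilibrium, T × 2.15 × 0.907 = 979, so T = 979 / 1.95 = 502 N.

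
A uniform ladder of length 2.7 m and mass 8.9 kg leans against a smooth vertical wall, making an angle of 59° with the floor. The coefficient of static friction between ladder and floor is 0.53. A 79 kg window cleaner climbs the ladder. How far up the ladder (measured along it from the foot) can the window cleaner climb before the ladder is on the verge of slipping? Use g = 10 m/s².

d ≈ 2.5 m

Choose the foot of the ladder as the axis so the floor normal and friction both act there and drop out.
Ladder weight 8.9×10 = 89 N acts at 1.35 m along the ladder; its horizontal arm is 1.35·cos59° = 0.6953 m → τ = 61.88 N·m clockwise.
Window cleaner weight 79×10 = 790 N at distance d → arm d·cos59° → τ = 790·d·0.515 clockwise.
Wall normal N at the top has arm L sinθ = 2.314 m counterclockwise, so Στ = 0 gives N·2.314 = 61.88 + 406.9·d.
ΣFy = 0 ⇒ N_floor = 879 N, so the maximum friction is μ_s·N_floor = 0.53×879 = 465.9 N. ΣFx = 0 ⇒ N_wall = f, so at the slipping point N = 465.9 N.
Substituting: 465.9×2.314 = 61.88 + 406.9·d ⇒ d = (1078 − 61.88) / 406.9 = 2.5 m.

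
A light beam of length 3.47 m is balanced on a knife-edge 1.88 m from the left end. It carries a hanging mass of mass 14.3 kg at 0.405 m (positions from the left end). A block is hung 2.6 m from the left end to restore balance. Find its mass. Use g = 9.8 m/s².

m ≈ 29.3 kg

Choose the knife-edge (at 1.88 m from the left end) as the axis so the support reaction has zero arm there.
Hanging mass: 14.3 × 9.8 = 140.1 N down at 0.405 m → arm 1.475 m, τ = 140.1 × 1.475 = 206.6 N·m counterclockwise.
Net moment of known loads = 206.6 N·m counterclockwise.
An unknown mass m at 2.6 m has arm 0.72 m; its moment is m·g·0.72 clockwise.
Στ = 0 ⇒ m × 9.8 × 0.72 = 206.6 ⇒ m = 206.6 / (9.8 × 0.72) = 29.3 kg.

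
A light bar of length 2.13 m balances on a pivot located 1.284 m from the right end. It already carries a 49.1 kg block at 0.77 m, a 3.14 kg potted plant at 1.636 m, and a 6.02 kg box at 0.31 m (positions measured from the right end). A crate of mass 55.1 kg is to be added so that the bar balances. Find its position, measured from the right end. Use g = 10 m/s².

Sum moments about the pivot (at 1.284 m from the right end) (the support reaction has zero arm there).
Block: 49.1 × 10 = 491 N down at 0.77 m → arm 0.514 m, τ = 491 × 0.514 = 252.4 N·m clockwise.
Potted plant: 3.14 × 10 = 31.4 N down at 1.636 m → arm 0.352 m, τ = 31.4 × 0.352 = 11.05 N·m counterclockwise.
Box: 6.02 × 10 = 60.2 N down at 0.31 m → arm 0.974 m, τ = 60.2 × 0.974 = 58.63 N·m clockwise.
Net moment of existing loads = 300 N·m clockwise.
The crate weighs 55.1 × 10 = 551 N and must supply an equal counterclockwise moment, so its lever arm about the pivot is 300 / 551 = 0.544 m.
That puts it at 1.284 + 0.544 = 1.83 m from the right end.

x ≈ 1.83 m from the right end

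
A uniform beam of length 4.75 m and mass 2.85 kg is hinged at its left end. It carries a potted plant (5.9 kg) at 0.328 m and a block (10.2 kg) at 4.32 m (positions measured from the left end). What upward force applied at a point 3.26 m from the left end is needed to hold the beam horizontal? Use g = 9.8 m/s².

F ≈ 159 N

Take moments about the left end.
Beam weight: 2.85 × 9.8 = 27.93 N down at 2.375 m → arm 2.375 m, τ = 27.93 × 2.375 = 66.33 N·m clockwise.
Potted plant: 5.9 × 9.8 = 57.82 N down at 0.328 m → arm 0.328 m, τ = 57.82 × 0.328 = 18.96 N·m clockwise.
Block: 10.2 × 9.8 = 99.96 N down at 4.32 m → arm 4.32 m, τ = 99.96 × 4.32 = 431.8 N·m clockwise.
Net moment of the loads = 517.1 N·m clockwise.
The upward force F acts at a point 3.26 m from the left end, arm 3.26 m, giving F × 3.26 counterclockwise.
Στ = 0 ⇒ F × 3.26 = 517.1 ⇒ F = 517.1 / 3.26 = 159 N.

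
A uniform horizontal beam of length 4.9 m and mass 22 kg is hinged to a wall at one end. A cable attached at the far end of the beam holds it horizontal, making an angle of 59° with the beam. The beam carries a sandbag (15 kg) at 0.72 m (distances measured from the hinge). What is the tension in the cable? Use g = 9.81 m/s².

Take moments about the hinge.
Beam weight: 22 × 9.81 = 215.8 N down at 2.45 m → arm 2.45 m, τ = 215.8 × 2.45 = 528.7 N·m clockwise.
Sandbag: 15 × 9.81 = 147.2 N down at 0.72 m → arm 0.72 m, τ = 147.2 × 0.72 = 106 N·m clockwise.
Total clockwise load moment = 634.7 N·m.
The cable tension T acts at 4.9 m; only its component perpendicular to the beam, T sinθ, produces torque. sin 59° = 0.8572.
Στ = 0 ⇒ T × 4.9 × 0.8572 = 634.7 ⇒ T = 634.7 / 4.2 = 151 N.

T ≈ 151 N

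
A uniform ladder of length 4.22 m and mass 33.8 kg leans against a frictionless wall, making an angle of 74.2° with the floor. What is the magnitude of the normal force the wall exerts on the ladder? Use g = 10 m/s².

N_wall ≈ 47.8 N

Taking torques about the foot of the ladder:
Ladder weight 33.8×10 = 338 N acts at 2.11 m along the ladder; its horizontal arm is 2.11·cos74.2° = 0.5745 m → τ = 194.2 N·m clockwise.
Wall normal N acts horizontally at the top; its moment arm is the height L sinθ = 4.22·sin74.2° = 4.061 m, counterclockwise.
Balancing moments: N × 4.061 = 194.2, giving N = 47.8 N.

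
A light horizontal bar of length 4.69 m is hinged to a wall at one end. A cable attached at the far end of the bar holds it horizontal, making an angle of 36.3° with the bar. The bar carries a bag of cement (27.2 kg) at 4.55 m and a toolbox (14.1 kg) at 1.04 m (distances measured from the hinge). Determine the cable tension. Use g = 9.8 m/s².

About the hinge:
Bag of cement: 27.2 × 9.8 = 266.6 N down at 4.55 m → arm 4.55 m, τ = 266.6 × 4.55 = 1213 N·m clockwise.
Toolbox: 14.1 × 9.8 = 138.2 N down at 1.04 m → arm 1.04 m, τ = 138.2 × 1.04 = 143.7 N·m clockwise.
Total clockwise load moment = 1357 N·m.
The cable tension T acts at 4.69 m; only its component perpendicular to the bar, T sinθ, produces torque. sin 36.3° = 0.592.
Στ = 0 ⇒ T × 4.69 × 0.592 = 1357 ⇒ T = 1357 / 2.776 = 489 N.

T ≈ 489 N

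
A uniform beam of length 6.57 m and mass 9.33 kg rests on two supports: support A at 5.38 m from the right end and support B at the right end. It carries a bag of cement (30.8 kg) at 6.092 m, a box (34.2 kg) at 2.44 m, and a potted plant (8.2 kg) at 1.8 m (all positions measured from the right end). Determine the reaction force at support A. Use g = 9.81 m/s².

About support B:
Beam weight: 9.33 × 9.81 = 91.53 N down at 3.285 m → arm 3.285 m, τ = 91.53 × 3.285 = 300.7 N·m counterclockwise.
Bag of cement: 30.8 × 9.81 = 302.1 N down at 6.092 m → arm 6.092 m, τ = 302.1 × 6.092 = 1840 N·m counterclockwise.
Box: 34.2 × 9.81 = 335.5 N down at 2.44 m → arm 2.44 m, τ = 335.5 × 2.44 = 818.6 N·m counterclockwise.
Potted plant: 8.2 × 9.81 = 80.44 N down at 1.8 m → arm 1.8 m, τ = 80.44 × 1.8 = 144.8 N·m counterclockwise.
Net load moment about support B = 3104 N·m counterclockwise.
Reaction R at support A is upward at 5.38 m, arm 5.38 m → moment R × 5.38 clockwise.
Setting net torque to zero: R × 5.38 = 3104 → R = 577 N.

R_A ≈ 577 N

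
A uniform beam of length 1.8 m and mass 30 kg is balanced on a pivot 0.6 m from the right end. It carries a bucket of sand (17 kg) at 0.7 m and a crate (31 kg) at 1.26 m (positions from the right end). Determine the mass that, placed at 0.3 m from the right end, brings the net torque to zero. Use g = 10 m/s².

m ≈ 104 kg

Take moments about the pivot (at 0.6 m from the right end).
Beam weight: 30 × 10 = 300 N down at 0.9 m → arm 0.3 m, τ = 300 × 0.3 = 90 N·m counterclockwise.
Bucket of sand: 17 × 10 = 170 N down at 0.7 m → arm 0.1 m, τ = 170 × 0.1 = 17 N·m counterclockwise.
Crate: 31 × 10 = 310 N down at 1.26 m → arm 0.66 m, τ = 310 × 0.66 = 204.6 N·m counterclockwise.
Net moment of known loads = 311.6 N·m counterclockwise.
An unknown mass m at 0.3 m has arm 0.3 m; its moment is m·g·0.3 clockwise.
Setting net torque to zero: m × 10 × 0.3 = 311.6 → m = 311.6 / (10 × 0.3) = 104 kg.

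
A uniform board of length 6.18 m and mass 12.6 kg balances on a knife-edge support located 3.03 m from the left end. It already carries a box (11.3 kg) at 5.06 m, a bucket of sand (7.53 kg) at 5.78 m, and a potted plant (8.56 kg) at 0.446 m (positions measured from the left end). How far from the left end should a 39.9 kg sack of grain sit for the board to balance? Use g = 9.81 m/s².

x ≈ 2.47 m from the left end

Sum moments about the knife-edge support (at 3.03 m from the left end) (the support reaction has zero arm there).
Beam weight: 12.6 × 9.81 = 123.6 N down at 3.09 m → arm 0.06 m, τ = 123.6 × 0.06 = 7.416 N·m clockwise.
Box: 11.3 × 9.81 = 110.9 N down at 5.06 m → arm 2.03 m, τ = 110.9 × 2.03 = 225.1 N·m clockwise.
Bucket of sand: 7.53 × 9.81 = 73.87 N down at 5.78 m → arm 2.75 m, τ = 73.87 × 2.75 = 203.1 N·m clockwise.
Potted plant: 8.56 × 9.81 = 83.97 N down at 0.446 m → arm 2.584 m, τ = 83.97 × 2.584 = 217 N·m counterclockwise.
Net moment of existing loads = 218.6 N·m clockwise.
The sack of grain weighs 39.9 × 9.81 = 391.4 N and must supply an equal counterclockwise moment, so its lever arm about the knife-edge support is 218.6 / 391.4 = 0.559 m.
That puts it at 3.03 − 0.559 = 2.47 m from the left end.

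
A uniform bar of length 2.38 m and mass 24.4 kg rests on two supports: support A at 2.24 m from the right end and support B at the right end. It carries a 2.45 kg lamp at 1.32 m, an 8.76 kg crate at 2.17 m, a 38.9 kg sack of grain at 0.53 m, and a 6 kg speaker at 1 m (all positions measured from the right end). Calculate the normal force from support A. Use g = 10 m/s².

R_A ≈ 348 N

Sum moments about support B (its reaction then has zero moment arm).
Beam weight: 24.4 × 10 = 244 N down at 1.19 m → arm 1.19 m, τ = 244 × 1.19 = 290.4 N·m counterclockwise.
Lamp: 2.45 × 10 = 24.5 N down at 1.32 m → arm 1.32 m, τ = 24.5 × 1.32 = 32.34 N·m counterclockwise.
Crate: 8.76 × 10 = 87.6 N down at 2.17 m → arm 2.17 m, τ = 87.6 × 2.17 = 190.1 N·m counterclockwise.
Sack of grain: 38.9 × 10 = 389 N down at 0.53 m → arm 0.53 m, τ = 389 × 0.53 = 206.2 N·m counterclockwise.
Speaker: 6 × 10 = 60 N down at 1 m → arm 1 m, τ = 60 × 1 = 60 N·m counterclockwise.
Net load moment about support B = 779 N·m counterclockwise.
Reaction R at support A is upward at 2.24 m, arm 2.24 m → moment R × 2.24 clockwise.
Στ = 0 ⇒ R × 2.24 = 779 ⇒ R = 348 N.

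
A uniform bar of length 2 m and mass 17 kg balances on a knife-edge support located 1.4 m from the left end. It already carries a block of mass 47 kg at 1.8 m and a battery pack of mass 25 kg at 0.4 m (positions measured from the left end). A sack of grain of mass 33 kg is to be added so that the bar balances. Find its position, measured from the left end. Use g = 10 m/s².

Choose the knife-edge support (at 1.4 m from the left end) as the axis so the support reaction has zero arm there.
Beam weight: 17 × 10 = 170 N down at 1 m → arm 0.4 m, τ = 170 × 0.4 = 68 N·m counterclockwise.
Block: 47 × 10 = 470 N down at 1.8 m → arm 0.4 m, τ = 470 × 0.4 = 188 N·m clockwise.
Battery pack: 25 × 10 = 250 N down at 0.4 m → arm 1 m, τ = 250 × 1 = 250 N·m counterclockwise.
Net moment of existing loads = 130 N·m counterclockwise.
The sack of grain weighs 33 × 10 = 330 N and must supply an equal clockwise moment, so its lever arm about the knife-edge support is 130 / 330 = 0.394 m.
That puts it at 1.4 + 0.394 = 1.79 m from the left end.

x ≈ 1.79 m from the left end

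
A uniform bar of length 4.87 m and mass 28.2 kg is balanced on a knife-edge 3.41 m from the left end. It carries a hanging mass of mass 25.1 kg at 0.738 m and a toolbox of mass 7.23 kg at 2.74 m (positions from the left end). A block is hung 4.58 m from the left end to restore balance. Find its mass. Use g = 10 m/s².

m ≈ 85 kg

About the knife-edge (at 3.41 m from the left end):
Beam weight: 28.2 × 10 = 282 N down at 2.435 m → arm 0.975 m, τ = 282 × 0.975 = 274.9 N·m counterclockwise.
Hanging mass: 25.1 × 10 = 251 N down at 0.738 m → arm 2.672 m, τ = 251 × 2.672 = 670.7 N·m counterclockwise.
Toolbox: 7.23 × 10 = 72.3 N down at 2.74 m → arm 0.67 m, τ = 72.3 × 0.67 = 48.44 N·m counterclockwise.
Net moment of known loads = 994 N·m counterclockwise.
An unknown mass m at 4.58 m has arm 1.17 m; its moment is m·g·1.17 clockwise.
Balancing moments: m × 10 × 1.17 = 994, giving m = 994 / (10 × 1.17) = 85 kg.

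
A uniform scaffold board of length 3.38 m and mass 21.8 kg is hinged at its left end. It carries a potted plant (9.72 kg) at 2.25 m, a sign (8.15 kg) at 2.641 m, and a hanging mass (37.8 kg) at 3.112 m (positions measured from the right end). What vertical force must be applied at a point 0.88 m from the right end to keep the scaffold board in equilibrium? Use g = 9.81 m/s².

F ≈ 251 N

About the left end:
Beam weight: 21.8 × 9.81 = 213.9 N down at 1.69 m → arm 1.69 m, τ = 213.9 × 1.69 = 361.5 N·m clockwise.
Potted plant: 9.72 × 9.81 = 95.35 N down at 2.25 m → arm 1.13 m, τ = 95.35 × 1.13 = 107.7 N·m clockwise.
Sign: 8.15 × 9.81 = 79.95 N down at 2.641 m → arm 0.739 m, τ = 79.95 × 0.739 = 59.08 N·m clockwise.
Hanging mass: 37.8 × 9.81 = 370.8 N down at 3.112 m → arm 0.268 m, τ = 370.8 × 0.268 = 99.37 N·m clockwise.
Net moment of the loads = 627.6 N·m clockwise.
The upward force F acts at a point 0.88 m from the right end, arm 2.5 m, giving F × 2.5 counterclockwise.
Setting net torque to zero: F × 2.5 = 627.6 → F = 627.6 / 2.5 = 251 N.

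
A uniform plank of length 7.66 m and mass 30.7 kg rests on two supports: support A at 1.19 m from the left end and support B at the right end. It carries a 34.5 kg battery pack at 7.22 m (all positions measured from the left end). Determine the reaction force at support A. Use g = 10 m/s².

Take moments about support B.
Beam weight: 30.7 × 10 = 307 N down at 3.83 m → arm 3.83 m, τ = 307 × 3.83 = 1176 N·m counterclockwise.
Battery pack: 34.5 × 10 = 345 N down at 7.22 m → arm 0.44 m, τ = 345 × 0.44 = 151.8 N·m counterclockwise.
Net load moment about support B = 1328 N·m counterclockwise.
Reaction R at support A is upward at 1.19 m, arm 6.47 m → moment R × 6.47 clockwise.
For rotational equilibrium, R × 6.47 = 1328, so R = 205 N.

R_A ≈ 205 N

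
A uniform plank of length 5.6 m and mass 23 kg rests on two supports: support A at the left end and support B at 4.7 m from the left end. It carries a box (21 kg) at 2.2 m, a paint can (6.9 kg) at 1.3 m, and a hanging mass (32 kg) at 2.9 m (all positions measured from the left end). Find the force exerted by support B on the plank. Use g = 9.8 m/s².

Take moments about support A.
Beam weight: 23 × 9.8 = 225.4 N down at 2.8 m → arm 2.8 m, τ = 225.4 × 2.8 = 631.1 N·m clockwise.
Box: 21 × 9.8 = 205.8 N down at 2.2 m → arm 2.2 m, τ = 205.8 × 2.2 = 452.8 N·m clockwise.
Paint can: 6.9 × 9.8 = 67.62 N down at 1.3 m → arm 1.3 m, τ = 67.62 × 1.3 = 87.91 N·m clockwise.
Hanging mass: 32 × 9.8 = 313.6 N down at 2.9 m → arm 2.9 m, τ = 313.6 × 2.9 = 909.4 N·m clockwise.
Net load moment about support A = 2081 N·m clockwise.
Reaction R at support B is upward at 4.7 m, arm 4.7 m → moment R × 4.7 counterclockwise.
Balancing moments: R × 4.7 = 2081, giving R = 443 N.

R_B ≈ 443 N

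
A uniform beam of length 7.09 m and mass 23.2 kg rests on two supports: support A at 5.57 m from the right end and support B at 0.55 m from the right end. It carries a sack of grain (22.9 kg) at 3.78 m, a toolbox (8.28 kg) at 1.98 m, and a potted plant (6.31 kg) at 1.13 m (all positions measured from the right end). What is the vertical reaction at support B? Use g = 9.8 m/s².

R_B ≈ 284 N

Take moments about support A.
Beam weight: 23.2 × 9.8 = 227.4 N down at 3.545 m → arm 2.025 m, τ = 227.4 × 2.025 = 460.5 N·m clockwise.
Sack of grain: 22.9 × 9.8 = 224.4 N down at 3.78 m → arm 1.79 m, τ = 224.4 × 1.79 = 401.7 N·m clockwise.
Toolbox: 8.28 × 9.8 = 81.14 N down at 1.98 m → arm 3.59 m, τ = 81.14 × 3.59 = 291.3 N·m clockwise.
Potted plant: 6.31 × 9.8 = 61.84 N down at 1.13 m → arm 4.44 m, τ = 61.84 × 4.44 = 274.6 N·m clockwise.
Net load moment about support A = 1428 N·m clockwise.
Reaction R at support B is upward at 0.55 m, arm 5.02 m → moment R × 5.02 counterclockwise.
Στ = 0 ⇒ R × 5.02 = 1428 ⇒ R = 284 N.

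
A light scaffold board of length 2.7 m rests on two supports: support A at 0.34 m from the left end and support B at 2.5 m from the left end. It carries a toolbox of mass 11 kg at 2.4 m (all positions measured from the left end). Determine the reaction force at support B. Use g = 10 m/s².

R_B ≈ 105 N

Choose support A as the axis so its reaction then has zero moment arm.
Toolbox: 11 × 10 = 110 N down at 2.4 m → arm 2.06 m, τ = 110 × 2.06 = 226.6 N·m clockwise.
Net load moment about support A = 226.6 N·m clockwise.
Reaction R at support B is upward at 2.5 m, arm 2.16 m → moment R × 2.16 counterclockwise.
Setting net torque to zero: R × 2.16 = 226.6 → R = 105 N.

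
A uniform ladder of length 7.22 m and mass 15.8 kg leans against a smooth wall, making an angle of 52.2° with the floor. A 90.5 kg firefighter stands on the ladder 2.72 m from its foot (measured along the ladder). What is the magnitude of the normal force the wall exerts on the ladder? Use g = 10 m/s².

N_wall ≈ 326 N

Take moments about the foot of the ladder.
Ladder weight 15.8×10 = 158 N acts at 3.61 m along the ladder; its horizontal arm is 3.61·cos52.2° = 2.213 m → τ = 349.7 N·m clockwise.
Firefighter: 90.5×10 = 905 N at 2.72 m → arm 1.667 m → τ = 1509 N·m clockwise.
Wall normal N acts horizontally at the top; its moment arm is the height L sinθ = 7.22·sin52.2° = 5.705 m, counterclockwise.
Balancing moments: N × 5.705 = 1859, giving N = 326 N.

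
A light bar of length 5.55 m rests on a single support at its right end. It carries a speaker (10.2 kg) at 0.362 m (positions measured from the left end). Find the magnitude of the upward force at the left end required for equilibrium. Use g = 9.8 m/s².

Choose the right end as the axis so the unknown pivot reaction has zero arm there.
Speaker: 10.2 × 9.8 = 99.96 N down at 0.362 m → arm 5.188 m, τ = 99.96 × 5.188 = 518.6 N·m counterclockwise.
Net moment of the loads = 518.6 N·m counterclockwise.
The upward force F acts at the left end, arm 5.55 m, giving F × 5.55 clockwise.
Balancing moments: F × 5.55 = 518.6, giving F = 518.6 / 5.55 = 93.4 N.

F ≈ 93.4 N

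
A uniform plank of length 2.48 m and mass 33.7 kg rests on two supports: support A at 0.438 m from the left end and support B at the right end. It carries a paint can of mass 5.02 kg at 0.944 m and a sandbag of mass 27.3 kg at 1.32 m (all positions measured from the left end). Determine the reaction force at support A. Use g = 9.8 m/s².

R_A ≈ 390 N

Taking torques about support B:
Beam weight: 33.7 × 9.8 = 330.3 N down at 1.24 m → arm 1.24 m, τ = 330.3 × 1.24 = 409.6 N·m counterclockwise.
Paint can: 5.02 × 9.8 = 49.2 N down at 0.944 m → arm 1.536 m, τ = 49.2 × 1.536 = 75.57 N·m counterclockwise.
Sandbag: 27.3 × 9.8 = 267.5 N down at 1.32 m → arm 1.16 m, τ = 267.5 × 1.16 = 310.3 N·m counterclockwise.
Net load moment about support B = 795.5 N·m counterclockwise.
Reaction R at support A is upward at 0.438 m, arm 2.042 m → moment R × 2.042 clockwise.
Balancing moments: R × 2.042 = 795.5, giving R = 390 N.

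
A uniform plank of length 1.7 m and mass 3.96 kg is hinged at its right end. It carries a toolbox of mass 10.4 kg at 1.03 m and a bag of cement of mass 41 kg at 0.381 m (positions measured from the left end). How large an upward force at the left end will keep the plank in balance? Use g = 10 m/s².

Sum moments about the right end (the unknown pivot reaction has zero arm there).
Beam weight: 3.96 × 10 = 39.6 N down at 0.85 m → arm 0.85 m, τ = 39.6 × 0.85 = 33.66 N·m counterclockwise.
Toolbox: 10.4 × 10 = 104 N down at 1.03 m → arm 0.67 m, τ = 104 × 0.67 = 69.68 N·m counterclockwise.
Bag of cement: 41 × 10 = 410 N down at 0.381 m → arm 1.319 m, τ = 410 × 1.319 = 540.8 N·m counterclockwise.
Net moment of the loads = 644.1 N·m counterclockwise.
The upward force F acts at the left end, arm 1.7 m, giving F × 1.7 clockwise.
Στ = 0 ⇒ F × 1.7 = 644.1 ⇒ F = 644.1 / 1.7 = 379 N.

F ≈ 379 N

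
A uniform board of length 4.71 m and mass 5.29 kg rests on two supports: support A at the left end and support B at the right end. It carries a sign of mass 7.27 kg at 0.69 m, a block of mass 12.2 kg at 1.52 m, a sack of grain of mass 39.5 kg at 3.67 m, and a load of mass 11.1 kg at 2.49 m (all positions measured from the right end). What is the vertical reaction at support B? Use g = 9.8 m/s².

R_B ≈ 304 N

Sum moments about support A (its reaction then has zero moment arm).
Beam weight: 5.29 × 9.8 = 51.84 N down at 2.355 m → arm 2.355 m, τ = 51.84 × 2.355 = 122.1 N·m clockwise.
Sign: 7.27 × 9.8 = 71.25 N down at 0.69 m → arm 4.02 m, τ = 71.25 × 4.02 = 286.4 N·m clockwise.
Block: 12.2 × 9.8 = 119.6 N down at 1.52 m → arm 3.19 m, τ = 119.6 × 3.19 = 381.5 N·m clockwise.
Sack of grain: 39.5 × 9.8 = 387.1 N down at 3.67 m → arm 1.04 m, τ = 387.1 × 1.04 = 402.6 N·m clockwise.
Load: 11.1 × 9.8 = 108.8 N down at 2.49 m → arm 2.22 m, τ = 108.8 × 2.22 = 241.5 N·m clockwise.
Net load moment about support A = 1434 N·m clockwise.
Reaction R at support B is upward at 0 m, arm 4.71 m → moment R × 4.71 counterclockwise.
Στ = 0 ⇒ R × 4.71 = 1434 ⇒ R = 304 N.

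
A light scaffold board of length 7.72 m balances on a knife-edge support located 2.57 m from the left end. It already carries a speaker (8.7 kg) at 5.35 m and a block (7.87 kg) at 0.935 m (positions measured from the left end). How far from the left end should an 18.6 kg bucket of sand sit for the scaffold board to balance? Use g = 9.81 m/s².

Taking torques about the knife-edge support (at 2.57 m from the left end):
Speaker: 8.7 × 9.81 = 85.35 N down at 5.35 m → arm 2.78 m, τ = 85.35 × 2.78 = 237.3 N·m clockwise.
Block: 7.87 × 9.81 = 77.2 N down at 0.935 m → arm 1.635 m, τ = 77.2 × 1.635 = 126.2 N·m counterclockwise.
Net moment of existing loads = 111.1 N·m clockwise.
The bucket of sand weighs 18.6 × 9.81 = 182.5 N and must supply an equal counterclockwise moment, so its lever arm about the knife-edge support is 111.1 / 182.5 = 0.609 m.
That puts it at 2.57 − 0.609 = 1.96 m from the left end.

x ≈ 1.96 m from the left end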